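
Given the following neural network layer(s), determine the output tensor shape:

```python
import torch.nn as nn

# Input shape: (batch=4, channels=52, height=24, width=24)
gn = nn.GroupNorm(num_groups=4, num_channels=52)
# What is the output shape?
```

Input: (4, 52, 24, 24) -> Output: (4, 52, 24, 24)

Answer: (4, 52, 24, 24)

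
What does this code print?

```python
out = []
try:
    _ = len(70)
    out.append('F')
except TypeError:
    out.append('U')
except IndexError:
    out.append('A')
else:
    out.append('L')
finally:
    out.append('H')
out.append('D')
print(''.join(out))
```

Execution trace: 'U' (except TypeError) → 'H' (finally) → 'D' (after the try/except). Output: UHD

Answer: UHD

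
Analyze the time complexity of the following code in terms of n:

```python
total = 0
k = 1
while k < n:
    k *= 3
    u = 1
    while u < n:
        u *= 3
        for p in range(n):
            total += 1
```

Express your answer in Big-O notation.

Each loop level contributes: log n × log n × n. Multiplying the contributions gives O(n log² n).

Answer: O(n log² n)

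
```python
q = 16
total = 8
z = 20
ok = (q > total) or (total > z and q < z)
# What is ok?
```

Trace:
`q = 16` → q = 16
`total = 8` → total = 8
`z = 20` → z = 20
`ok = (q > total) or (total > z and q < z)` → ok = True
So ok = True

Answer: True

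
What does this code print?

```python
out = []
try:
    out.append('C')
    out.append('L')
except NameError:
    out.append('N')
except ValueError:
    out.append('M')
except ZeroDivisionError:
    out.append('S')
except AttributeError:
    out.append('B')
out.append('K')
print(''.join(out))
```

Execution trace: 'C' (try body) → 'L' (try body, no exception) → 'K' (after the try/except). Output: CLK

Answer: CLK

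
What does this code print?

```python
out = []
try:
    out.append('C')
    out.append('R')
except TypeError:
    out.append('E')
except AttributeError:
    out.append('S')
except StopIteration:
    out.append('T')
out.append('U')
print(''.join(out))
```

Execution trace: 'C' (try body) → 'R' (try body, no exception) → 'U' (after the try/except). Output: CRU

Answer: CRU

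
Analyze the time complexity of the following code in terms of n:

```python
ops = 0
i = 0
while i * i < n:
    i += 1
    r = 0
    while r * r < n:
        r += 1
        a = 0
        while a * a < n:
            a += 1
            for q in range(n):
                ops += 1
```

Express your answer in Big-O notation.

Each loop level contributes: √n × √n × √n × n. Multiplying the contributions gives O(n^2√n).

Answer: O(n^2√n)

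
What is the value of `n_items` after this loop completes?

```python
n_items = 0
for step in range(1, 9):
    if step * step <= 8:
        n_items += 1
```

Count numbers where step² ≤ 8
`n_items` takes the values: 0 → 1 → 2

Answer: 2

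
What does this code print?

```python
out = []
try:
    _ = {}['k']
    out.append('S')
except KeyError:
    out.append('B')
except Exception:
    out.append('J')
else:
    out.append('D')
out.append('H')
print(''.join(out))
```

Execution trace: 'B' (except KeyError) → 'H' (after the try/except). Output: BH

Answer: BH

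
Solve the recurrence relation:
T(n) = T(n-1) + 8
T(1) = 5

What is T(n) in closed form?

Unrolling: T(n) = T(1) + 8·(n-1) = 5 + 8(n-1) = 8n - 3.

Answer: T(n) = 8n - 3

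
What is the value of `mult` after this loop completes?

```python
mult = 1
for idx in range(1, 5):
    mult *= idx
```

4! = 24
`mult` takes the values: 1 → 2 → 6 → 24

Answer: 24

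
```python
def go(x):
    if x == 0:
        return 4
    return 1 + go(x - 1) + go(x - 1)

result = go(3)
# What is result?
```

go(x) = 1 + 2·go(x-1), go(0)=4. Closed form: (4+1)·2^3 - 1 = 39.

Answer: 39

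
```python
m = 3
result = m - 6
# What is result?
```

Trace:
`m = 3` → m = 3
`result = m - 6` → result = -3
So result = -3

Answer: -3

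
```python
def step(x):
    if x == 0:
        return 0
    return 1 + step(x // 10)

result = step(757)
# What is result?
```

Count of digits of 757: 3

Answer: 3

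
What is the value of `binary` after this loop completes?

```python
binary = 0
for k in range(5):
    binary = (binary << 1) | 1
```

Build 5 consecutive 1-bits: 0b11111
`binary` takes the values: 0 → 1 → 3 → 7 → 15 → 31

Answer: 31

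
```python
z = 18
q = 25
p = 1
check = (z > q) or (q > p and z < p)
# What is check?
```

Trace:
`z = 18` → z = 18
`q = 25` → q = 25
`p = 1` → p = 1
`check = (z > q) or (q > p and z < p)` → check = False
So check = False

Answer: False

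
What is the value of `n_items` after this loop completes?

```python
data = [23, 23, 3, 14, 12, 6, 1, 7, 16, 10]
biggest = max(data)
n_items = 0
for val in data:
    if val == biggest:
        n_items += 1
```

Count of max value 23 in [23, 23, 3, 14, 12, 6, 1, 7, 16, 10]
`n_items` takes the values: 0 → 1 → 2

Answer: 2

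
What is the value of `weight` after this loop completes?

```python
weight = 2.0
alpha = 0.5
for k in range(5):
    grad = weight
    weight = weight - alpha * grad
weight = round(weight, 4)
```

Gradient descent: w = 2.0 * (1 - 0.5)^5
`weight` takes the values: 2.0 → 1.0 → 0.5 → 0.25 → 0.125 → 0.0625

Answer: 0.0625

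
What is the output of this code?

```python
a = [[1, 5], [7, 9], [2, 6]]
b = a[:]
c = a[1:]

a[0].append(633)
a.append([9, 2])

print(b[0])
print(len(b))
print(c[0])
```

Key concept: slice with nested mutation.
Step by step:
`a = [[1, 5], [7, 9], [2, 6]]` → a = [[1, 5], [7, 9], [2, 6]]
`b = a[:]` → b = [[1, 5], [7, 9], [2, 6]]
`c = a[1:]` → c = [[7, 9], [2, 6]]
`a[0].append(633)` → a = [[1, 5, 633], [7, 9], [2, 6]]; b = [[1, 5, 633], [7, 9], [2, 6]]
`a.append([9, 2])` → a = [[1, 5, 633], [7, 9], [2, 6], [9, 2]]
`print(b[0])` → prints [1, 5, 633]
`print(len(b))` → prints 3
`print(c[0])` → prints [7, 9]

Answer:
[1, 5, 633]
3
[7, 9]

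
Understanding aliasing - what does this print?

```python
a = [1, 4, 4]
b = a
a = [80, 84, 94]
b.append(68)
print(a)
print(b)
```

Key concept: rebinding vs mutation: a is rebound to a new list, b still points at the original.
Step by step:
`a = [1, 4, 4]` → a = [1, 4, 4]
`b = a` → b = [1, 4, 4] (same object as a)
`a = [80, 84, 94]` → a = [80, 84, 94]
`b.append(68)` → b = [1, 4, 4, 68]
`print(a)` → prints [80, 84, 94]
`print(b)` → prints [1, 4, 4, 68]

Answer:
[80, 84, 94]
[1, 4, 4, 68]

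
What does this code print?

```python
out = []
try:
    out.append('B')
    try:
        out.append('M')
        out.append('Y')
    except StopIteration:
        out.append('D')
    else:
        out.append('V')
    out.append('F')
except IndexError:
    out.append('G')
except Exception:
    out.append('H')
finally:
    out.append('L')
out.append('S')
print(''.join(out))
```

Execution trace: 'B' (try body) → 'M' (inner try body) → 'Y' (inner try body, no exception) → 'V' (inner else) → 'F' (try body, no exception) → 'L' (finally) → 'S' (after the try/except). Output: BMYVFLS

Answer: BMYVFLS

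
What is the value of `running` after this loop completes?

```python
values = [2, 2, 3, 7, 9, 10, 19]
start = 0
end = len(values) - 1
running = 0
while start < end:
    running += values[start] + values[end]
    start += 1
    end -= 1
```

Sum of pairs from ends
`running` takes the values: 0 → 21 → 33 → 45

Answer: 45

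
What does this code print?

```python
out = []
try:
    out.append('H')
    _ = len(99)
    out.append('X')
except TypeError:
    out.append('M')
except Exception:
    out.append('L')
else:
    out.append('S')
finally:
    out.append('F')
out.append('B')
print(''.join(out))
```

Execution trace: 'H' (try body) → 'M' (except TypeError) → 'F' (finally) → 'B' (after the try/except). Output: HMFB

Answer: HMFB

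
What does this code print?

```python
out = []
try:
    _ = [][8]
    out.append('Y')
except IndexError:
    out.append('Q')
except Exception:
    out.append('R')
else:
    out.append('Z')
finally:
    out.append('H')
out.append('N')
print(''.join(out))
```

Execution trace: 'Q' (except IndexError) → 'H' (finally) → 'N' (after the try/except). Output: QHN

Answer: QHN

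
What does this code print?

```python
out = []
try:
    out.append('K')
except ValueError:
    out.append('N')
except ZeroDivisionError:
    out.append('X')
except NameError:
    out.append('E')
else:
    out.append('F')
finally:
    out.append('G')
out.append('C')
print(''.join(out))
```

Execution trace: 'K' (try body, no exception) → 'F' (else) → 'G' (finally) → 'C' (after the try/except). Output: KFGC

Answer: KFGC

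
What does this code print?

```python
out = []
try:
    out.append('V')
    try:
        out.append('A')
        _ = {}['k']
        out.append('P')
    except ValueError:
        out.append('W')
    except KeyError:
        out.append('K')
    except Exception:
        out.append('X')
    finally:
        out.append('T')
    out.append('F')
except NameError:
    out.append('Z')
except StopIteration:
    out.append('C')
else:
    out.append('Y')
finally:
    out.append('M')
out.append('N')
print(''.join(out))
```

Execution trace: 'V' (try body) → 'A' (inner try body) → 'K' (inner except KeyError) → 'T' (inner finally) → 'F' (try body, no exception) → 'Y' (else) → 'M' (finally) → 'N' (after the try/except). Output: VAKTFYMN

Answer: VAKTFYMN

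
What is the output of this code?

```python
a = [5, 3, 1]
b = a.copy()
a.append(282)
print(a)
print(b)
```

Key concept: list.copy() creates independent copy.
Step by step:
`a = [5, 3, 1]` → a = [5, 3, 1]
`b = a.copy()` → b = [5, 3, 1]
`a.append(282)` → a = [5, 3, 1, 282]
`print(a)` → prints [5, 3, 1, 282]
`print(b)` → prints [5, 3, 1]

Answer:
[5, 3, 1, 282]
[5, 3, 1]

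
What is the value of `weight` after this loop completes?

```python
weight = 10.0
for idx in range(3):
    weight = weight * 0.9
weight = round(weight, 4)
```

Exponential decay: 10.0 * 0.9^3
`weight` takes the values: 10.0 → 9.0 → 8.1 → 7.29

Answer: 7.29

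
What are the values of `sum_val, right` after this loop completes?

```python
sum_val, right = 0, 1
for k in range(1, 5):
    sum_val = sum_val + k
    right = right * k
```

Sum and factorial of 1 to 4
`sum_val, right` takes the values: (0, 1) → (1, 1) → (3, 1) → (3, 2) → (6, 2) → (6, 6) → (10, 6) → (10, 24)

Answer: 10, 24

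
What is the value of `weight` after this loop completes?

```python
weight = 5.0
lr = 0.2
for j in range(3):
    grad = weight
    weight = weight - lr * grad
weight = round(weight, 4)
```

Gradient descent: w = 5.0 * (1 - 0.2)^3
`weight` takes the values: 5.0 → 4.0 → 3.2 → 2.56

Answer: 2.56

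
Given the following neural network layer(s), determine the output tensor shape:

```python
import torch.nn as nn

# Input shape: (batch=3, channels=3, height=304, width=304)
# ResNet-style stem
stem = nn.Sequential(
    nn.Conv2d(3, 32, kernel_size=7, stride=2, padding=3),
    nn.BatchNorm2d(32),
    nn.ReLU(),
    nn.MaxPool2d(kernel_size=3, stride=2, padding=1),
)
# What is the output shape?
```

Input: (3, 3, 304, 304) -> after Conv2d 7x7 stride=2: (3, 32, 152, 152) -> Output: (3, 32, 76, 76)

Answer: (3, 32, 76, 76)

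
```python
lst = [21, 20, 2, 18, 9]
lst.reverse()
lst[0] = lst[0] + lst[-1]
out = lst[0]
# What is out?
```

Trace:
`lst = [21, 20, 2, 18, 9]` → lst = [21, 20, 2, 18, 9]
`lst.reverse()` → lst = [9, 18, 2, 20, 21]
`lst[0] = lst[0] + lst[-1]` → lst = [30, 18, 2, 20, 21]
`out = lst[0]` → out = 30
So out = 30

Answer: 30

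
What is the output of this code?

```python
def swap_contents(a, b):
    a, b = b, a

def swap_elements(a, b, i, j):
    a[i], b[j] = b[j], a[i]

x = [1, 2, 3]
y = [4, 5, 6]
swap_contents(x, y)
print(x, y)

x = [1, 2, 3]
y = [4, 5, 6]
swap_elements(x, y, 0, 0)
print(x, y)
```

Key concept: parameter rebinding vs mutation.
Step by step:
`x = [1, 2, 3]` → x = [1, 2, 3]
`y = [4, 5, 6]` → y = [4, 5, 6]
`swap_contents(x, y)` → no visible change to tracked variables
`print(x, y)` → prints [1, 2, 3] [4, 5, 6]
`x = [1, 2, 3]` → x = [1, 2, 3]
`y = [4, 5, 6]` → y = [4, 5, 6]
`swap_elements(x, y, 0, 0)` → x = [4, 2, 3]; y = [1, 5, 6]
`print(x, y)` → prints [4, 2, 3] [1, 5, 6]

Answer:
[1, 2, 3] [4, 5, 6]
[4, 2, 3] [1, 5, 6]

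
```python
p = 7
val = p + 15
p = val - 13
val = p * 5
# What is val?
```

Trace:
`p = 7` → p = 7
`val = p + 15` → val = 22
`p = val - 13` → p = 9
`val = p * 5` → val = 45
So val = 45

Answer: 45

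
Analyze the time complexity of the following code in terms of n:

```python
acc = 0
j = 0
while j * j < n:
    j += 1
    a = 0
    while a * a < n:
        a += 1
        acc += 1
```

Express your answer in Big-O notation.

Each loop level contributes: √n × √n. Multiplying the contributions gives O(n).

Answer: O(n)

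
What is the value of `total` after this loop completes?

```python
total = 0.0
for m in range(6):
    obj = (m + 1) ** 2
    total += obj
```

Sum of squared losses 1² + 2² + ... + 6²
`total` takes the values: 0.0 → 1.0 → 5.0 → 14.0 → 30.0 → 55.0 → 91.0

Answer: 91.0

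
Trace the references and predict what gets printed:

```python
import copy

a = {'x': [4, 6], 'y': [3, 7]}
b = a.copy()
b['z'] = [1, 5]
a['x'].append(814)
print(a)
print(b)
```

Key concept: shallow copy of dict with mutable values.
Step by step:
`a = {'x': [4, 6], 'y': [3, 7]}` → a = {'x': [4, 6], 'y': [3, 7]}
`b = a.copy()` → b = {'x': [4, 6], 'y': [3, 7]}
`b['z'] = [1, 5]` → b = {'x': [4, 6], 'y': [3, 7], 'z': [1, 5]}
`a['x'].append(814)` → a = {'x': [4, 6, 814], 'y': [3, 7]}; b = {'x': [4, 6, 814], 'y': [3, 7], 'z': [1, 5]}
`print(a)` → prints {'x': [4, 6, 814], 'y': [3, 7]}
`print(b)` → prints {'x': [4, 6, 814], 'y': [3, 7], 'z': [1, 5]}

Answer:
{'x': [4, 6, 814], 'y': [3, 7]}
{'x': [4, 6, 814], 'y': [3, 7], 'z': [1, 5]}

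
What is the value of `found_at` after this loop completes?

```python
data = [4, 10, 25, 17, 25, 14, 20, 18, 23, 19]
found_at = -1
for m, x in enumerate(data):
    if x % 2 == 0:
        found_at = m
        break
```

First even number index in [4, 10, 25, 17, 25, 14, 20, 18, 23, 19]
`found_at` takes the values: -1 → 0

Answer: 0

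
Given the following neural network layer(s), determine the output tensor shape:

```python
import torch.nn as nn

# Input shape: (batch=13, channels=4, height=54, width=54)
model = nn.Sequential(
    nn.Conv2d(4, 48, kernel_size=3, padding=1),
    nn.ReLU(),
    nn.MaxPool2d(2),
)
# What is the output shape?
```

Input: (13, 4, 54, 54) -> after Conv2d: (13, 48, 54, 54) -> after ReLU: (13, 48, 54, 54) -> Output: (13, 48, 27, 27)

Answer: (13, 48, 27, 27)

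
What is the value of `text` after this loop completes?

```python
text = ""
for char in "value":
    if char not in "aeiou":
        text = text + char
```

Remove vowels from 'value'
`text` takes the values: "" → "v" → "vl"

Answer: "vl"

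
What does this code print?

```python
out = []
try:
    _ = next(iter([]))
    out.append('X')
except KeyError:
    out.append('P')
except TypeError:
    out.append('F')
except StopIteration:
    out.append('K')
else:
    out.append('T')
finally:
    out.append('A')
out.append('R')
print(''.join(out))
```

Execution trace: 'K' (except StopIteration) → 'A' (finally) → 'R' (after the try/except). Output: KAR

Answer: KAR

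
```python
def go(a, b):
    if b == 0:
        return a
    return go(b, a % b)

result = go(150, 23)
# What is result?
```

go(150, 23) -> go(23, 12) -> go(12, 11) -> go(11, 1) -> go(1, 0) -> 1

Answer: 1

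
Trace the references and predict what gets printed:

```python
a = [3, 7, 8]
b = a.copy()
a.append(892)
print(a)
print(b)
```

Key concept: list.copy() creates independent copy.
Step by step:
`a = [3, 7, 8]` → a = [3, 7, 8]
`b = a.copy()` → b = [3, 7, 8]
`a.append(892)` → a = [3, 7, 8, 892]
`print(a)` → prints [3, 7, 8, 892]
`print(b)` → prints [3, 7, 8]

Answer:
[3, 7, 8, 892]
[3, 7, 8]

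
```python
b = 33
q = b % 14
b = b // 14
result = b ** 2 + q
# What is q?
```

Trace:
`b = 33` → b = 33
`q = b % 14` → q = 5
`b = b // 14` → b = 2
`result = b ** 2 + q` → result = 9
So q = 5

Answer: 5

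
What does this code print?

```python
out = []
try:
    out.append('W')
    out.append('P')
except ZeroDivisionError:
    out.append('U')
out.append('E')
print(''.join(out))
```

Execution trace: 'W' (try body) → 'P' (try body, no exception) → 'E' (after the try/except). Output: WPE

Answer: WPE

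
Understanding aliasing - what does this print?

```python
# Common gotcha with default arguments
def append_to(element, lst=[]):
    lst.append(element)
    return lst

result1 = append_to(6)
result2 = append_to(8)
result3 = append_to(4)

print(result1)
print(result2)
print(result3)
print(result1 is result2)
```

Key concept: mutable default argument gotcha.
Step by step:
`result1 = append_to(6)` → result1 = [6]
`result2 = append_to(8)` → result1 = [6, 8] (same object as result2); result2 = [6, 8] (same object as result1)
`result3 = append_to(4)` → result1 = [6, 8, 4] (same object as result2, result3); result2 = [6, 8, 4] (same object as result1, result3); result3 = [6, 8, 4] (same object as result1, result2)
`print(result1)` → prints [6, 8, 4]
`print(result2)` → prints [6, 8, 4]
`print(result3)` → prints [6, 8, 4]
`print(result1 is result2)` → prints True

Answer:
[6, 8, 4]
[6, 8, 4]
[6, 8, 4]
True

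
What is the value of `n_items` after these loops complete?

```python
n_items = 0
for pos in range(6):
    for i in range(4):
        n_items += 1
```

6 * 4 = 24
`n_items` takes the values: 0 → 1 → 2 → 3 → 4 → 5 → 6 → 7 → 8 → 9 → 10 → 11 → 12 → 13 → 14 → 15 → 16 → 17 → 18 → 19 → 20 → 21 → 22 → 23 → 24

Answer: 24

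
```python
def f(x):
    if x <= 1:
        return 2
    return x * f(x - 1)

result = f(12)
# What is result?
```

f(12) = 12 * 11 * 10 * 9 * 8 * 7 * 6 * 5 * 4 * 3 * 2 * 2 = 958003200

Answer: 958003200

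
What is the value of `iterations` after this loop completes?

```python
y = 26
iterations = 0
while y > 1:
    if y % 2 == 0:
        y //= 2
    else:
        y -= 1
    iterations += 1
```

Steps to reduce 26 to 1
`iterations` takes the values: 0 → 1 → 2 → 3 → 4 → 5 → 6

Answer: 6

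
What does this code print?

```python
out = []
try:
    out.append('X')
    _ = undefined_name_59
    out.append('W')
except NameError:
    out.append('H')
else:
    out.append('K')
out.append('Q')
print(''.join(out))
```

Execution trace: 'X' (try body) → 'H' (except NameError) → 'Q' (after the try/except). Output: XHQ

Answer: XHQ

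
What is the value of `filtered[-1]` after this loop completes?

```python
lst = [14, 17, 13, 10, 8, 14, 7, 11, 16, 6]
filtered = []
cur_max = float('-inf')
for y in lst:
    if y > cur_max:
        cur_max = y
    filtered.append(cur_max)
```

Running max ends at 17
`filtered` takes the values: [] → [14] → [14, 17] → [14, 17, 17] → [14, 17, 17, 17] → [14, 17, 17, 17, 17] → [14, 17, 17, 17, 17, 17] → [14, 17, 17, 17, 17, 17, 17] → [14, 17, 17, 17, 17, 17, 17, 17] → [14, 17, 17, 17, 17, 17, 17, 17, 17] → [14, 17, 17, 17, 17, 17, 17, 17, 17, 17]
So `filtered[-1]` = 17

Answer: 17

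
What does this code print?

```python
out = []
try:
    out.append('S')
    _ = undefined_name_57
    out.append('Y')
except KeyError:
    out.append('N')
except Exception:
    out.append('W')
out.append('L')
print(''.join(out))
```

Execution trace: 'S' (try body) → 'W' (except Exception) → 'L' (after the try/except). Output: SWL

Answer: SWL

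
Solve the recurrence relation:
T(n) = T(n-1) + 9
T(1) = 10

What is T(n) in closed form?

Unrolling: T(n) = T(1) + 9·(n-1) = 10 + 9(n-1) = 9n + 1.

Answer: T(n) = 9n + 1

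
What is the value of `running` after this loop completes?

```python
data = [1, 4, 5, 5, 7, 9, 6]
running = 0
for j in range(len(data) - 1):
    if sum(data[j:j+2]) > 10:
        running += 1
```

Count windows with sum > 10
`running` takes the values: 0 → 1 → 2 → 3

Answer: 3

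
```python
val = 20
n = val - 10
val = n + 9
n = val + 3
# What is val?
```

Trace:
`val = 20` → val = 20
`n = val - 10` → n = 10
`val = n + 9` → val = 19
`n = val + 3` → n = 22
So val = 19

Answer: 19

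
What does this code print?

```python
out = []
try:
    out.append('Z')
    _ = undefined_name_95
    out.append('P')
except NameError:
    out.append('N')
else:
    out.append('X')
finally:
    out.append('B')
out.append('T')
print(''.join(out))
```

Execution trace: 'Z' (try body) → 'N' (except NameError) → 'B' (finally) → 'T' (after the try/except). Output: ZNBT

Answer: ZNBT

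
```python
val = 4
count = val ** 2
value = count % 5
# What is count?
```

Trace:
`val = 4` → val = 4
`count = val ** 2` → count = 16
`value = count % 5` → value = 1
So count = 16

Answer: 16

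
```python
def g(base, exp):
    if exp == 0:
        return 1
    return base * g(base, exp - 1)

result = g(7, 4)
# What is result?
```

g(7, 4) = 7 * 7 * 7 * 7 = 2401

Answer: 2401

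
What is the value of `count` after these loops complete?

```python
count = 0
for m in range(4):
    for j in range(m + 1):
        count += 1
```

Triangle: 1 + 2 + ... + 4
`count` takes the values: 0 → 1 → 2 → 3 → 4 → 5 → 6 → 7 → 8 → 9 → 10

Answer: 10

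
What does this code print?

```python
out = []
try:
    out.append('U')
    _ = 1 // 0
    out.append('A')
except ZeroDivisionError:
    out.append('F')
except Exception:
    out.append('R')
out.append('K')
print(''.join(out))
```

Execution trace: 'U' (try body) → 'F' (except ZeroDivisionError) → 'K' (after the try/except). Output: UFK

Answer: UFK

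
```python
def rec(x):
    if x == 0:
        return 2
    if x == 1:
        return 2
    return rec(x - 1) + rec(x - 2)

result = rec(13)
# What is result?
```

Build up from base cases: rec(0)=2, rec(1)=2, rec(2)=4, rec(3)=6, rec(4)=10, rec(5)=16, rec(6)=26, ..., rec(13)=754

Answer: 754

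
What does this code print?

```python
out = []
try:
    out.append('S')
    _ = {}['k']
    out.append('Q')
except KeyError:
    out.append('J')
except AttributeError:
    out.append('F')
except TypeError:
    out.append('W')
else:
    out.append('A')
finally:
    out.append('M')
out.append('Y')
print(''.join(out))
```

Execution trace: 'S' (try body) → 'J' (except KeyError) → 'M' (finally) → 'Y' (after the try/except). Output: SJMY

Answer: SJMY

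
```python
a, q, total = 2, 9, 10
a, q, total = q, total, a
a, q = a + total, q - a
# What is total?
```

Trace:
`a, q, total = 2, 9, 10` → a = 2; q = 9; total = 10
`a, q, total = q, total, a` → a = 9; q = 10; total = 2
`a, q = a + total, q - a` → a = 11; q = 1
So total = 2

Answer: 2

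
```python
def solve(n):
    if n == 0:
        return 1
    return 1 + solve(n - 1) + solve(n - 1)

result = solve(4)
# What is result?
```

solve(n) = 1 + 2·solve(n-1), solve(0)=1. Closed form: (1+1)·2^4 - 1 = 31.

Answer: 31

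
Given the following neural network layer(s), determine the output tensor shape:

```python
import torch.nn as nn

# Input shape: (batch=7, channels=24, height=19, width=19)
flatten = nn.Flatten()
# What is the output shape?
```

Input: (7, 24, 19, 19) -> Output: (7, 8664)

Answer: (7, 8664)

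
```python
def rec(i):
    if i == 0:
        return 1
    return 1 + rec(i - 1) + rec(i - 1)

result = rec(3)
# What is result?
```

rec(i) = 1 + 2·rec(i-1), rec(0)=1. Closed form: (1+1)·2^3 - 1 = 15.

Answer: 15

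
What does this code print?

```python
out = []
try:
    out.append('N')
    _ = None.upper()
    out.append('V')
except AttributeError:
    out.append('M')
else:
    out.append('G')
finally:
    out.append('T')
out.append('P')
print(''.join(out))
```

Execution trace: 'N' (try body) → 'M' (except AttributeError) → 'T' (finally) → 'P' (after the try/except). Output: NMTP

Answer: NMTP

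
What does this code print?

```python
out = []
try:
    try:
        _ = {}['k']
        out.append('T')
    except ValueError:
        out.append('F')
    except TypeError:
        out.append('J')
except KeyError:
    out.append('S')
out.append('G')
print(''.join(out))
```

Execution trace: 'S' (outer except KeyError) → 'G' (after the try/except). Output: SG

Answer: SG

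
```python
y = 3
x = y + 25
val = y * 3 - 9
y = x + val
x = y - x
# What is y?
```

Trace:
`y = 3` → y = 3
`x = y + 25` → x = 28
`val = y * 3 - 9` → val = 0
`y = x + val` → y = 28
`x = y - x` → x = 0
So y = 28

Answer: 28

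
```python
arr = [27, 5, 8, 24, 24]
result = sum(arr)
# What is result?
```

Trace:
`arr = [27, 5, 8, 24, 24]` → arr = [27, 5, 8, 24, 24]
`result = sum(arr)` → result = 88
So result = 88

Answer: 88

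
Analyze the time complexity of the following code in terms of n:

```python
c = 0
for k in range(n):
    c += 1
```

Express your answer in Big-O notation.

Each loop level contributes: n. Multiplying the contributions gives O(n).

Answer: O(n)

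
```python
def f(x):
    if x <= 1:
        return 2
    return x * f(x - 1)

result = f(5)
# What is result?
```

f(5) = 5 * 4 * 3 * 2 * 2 = 240

Answer: 240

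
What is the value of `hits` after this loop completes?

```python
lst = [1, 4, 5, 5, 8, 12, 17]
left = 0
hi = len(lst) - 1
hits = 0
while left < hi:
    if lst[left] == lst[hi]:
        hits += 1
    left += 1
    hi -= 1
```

Count matching pairs from ends
`hits` takes the values: 0

Answer: 0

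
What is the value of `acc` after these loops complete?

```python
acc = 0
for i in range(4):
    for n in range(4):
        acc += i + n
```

Sum of all i+n for i,n in 4x4
`acc` takes the values: 0 → 1 → 3 → 6 → 7 → 9 → 12 → 16 → 18 → 21 → 25 → 30 → 33 → 37 → 42 → 48

Answer: 48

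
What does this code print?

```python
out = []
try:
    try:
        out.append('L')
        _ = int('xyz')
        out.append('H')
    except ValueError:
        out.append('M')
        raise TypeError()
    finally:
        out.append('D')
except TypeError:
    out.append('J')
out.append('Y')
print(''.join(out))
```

Execution trace: 'L' (inner try body) → 'M' (inner except ValueError) → 'D' (inner finally) → 'J' (outer except TypeError) → 'Y' (after the try/except). Output: LMDJY

Answer: LMDJY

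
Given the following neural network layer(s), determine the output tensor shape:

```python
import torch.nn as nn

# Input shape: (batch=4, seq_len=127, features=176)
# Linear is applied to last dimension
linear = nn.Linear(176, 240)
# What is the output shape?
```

Input: (4, 127, 176) -> Output: (4, 127, 240)

Answer: (4, 127, 240)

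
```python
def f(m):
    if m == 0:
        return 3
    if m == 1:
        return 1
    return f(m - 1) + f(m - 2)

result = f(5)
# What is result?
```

Build up from base cases: f(0)=3, f(1)=1, f(2)=4, f(3)=5, f(4)=9, f(5)=14

Answer: 14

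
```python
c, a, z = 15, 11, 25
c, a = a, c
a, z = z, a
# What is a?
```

Trace:
`c, a, z = 15, 11, 25` → c = 15; a = 11; z = 25
`c, a = a, c` → c = 11; a = 15
`a, z = z, a` → a = 25; z = 15
So a = 25

Answer: 25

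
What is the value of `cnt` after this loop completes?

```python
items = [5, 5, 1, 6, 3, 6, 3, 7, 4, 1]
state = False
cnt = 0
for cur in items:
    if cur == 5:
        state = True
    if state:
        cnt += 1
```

Count elements after first 5 in [5, 5, 1, 6, 3, 6, 3, 7, 4, 1]
`cnt` takes the values: 0 → 1 → 2 → 3 → 4 → 5 → 6 → 7 → 8 → 9 → 10

Answer: 10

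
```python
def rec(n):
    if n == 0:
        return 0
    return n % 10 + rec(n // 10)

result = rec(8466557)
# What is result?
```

Sum of digits of 8466557: 7 + 5 + 5 + 6 + 6 + 4 + 8 = 41

Answer: 41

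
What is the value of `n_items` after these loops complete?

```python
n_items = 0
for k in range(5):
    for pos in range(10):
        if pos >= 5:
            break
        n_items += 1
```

Inner breaks at 5, outer runs 5 times
`n_items` takes the values: 0 → 1 → 2 → 3 → 4 → 5 → 6 → 7 → 8 → 9 → 10 → 11 → 12 → 13 → 14 → 15 → 16 → 17 → 18 → 19 → 20 → 21 → 22 → 23 → 24 → 25

Answer: 25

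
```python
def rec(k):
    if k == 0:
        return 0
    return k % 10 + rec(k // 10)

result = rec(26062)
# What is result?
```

Sum of digits of 26062: 2 + 6 + 0 + 6 + 2 = 16

Answer: 16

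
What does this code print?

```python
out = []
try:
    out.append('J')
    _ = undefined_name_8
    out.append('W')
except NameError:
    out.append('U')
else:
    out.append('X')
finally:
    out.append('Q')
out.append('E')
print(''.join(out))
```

Execution trace: 'J' (try body) → 'U' (except NameError) → 'Q' (finally) → 'E' (after the try/except). Output: JUQE

Answer: JUQE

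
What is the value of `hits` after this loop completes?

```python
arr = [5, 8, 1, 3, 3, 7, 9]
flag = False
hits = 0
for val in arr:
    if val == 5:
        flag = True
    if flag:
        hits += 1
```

Count elements after first 5 in [5, 8, 1, 3, 3, 7, 9]
`hits` takes the values: 0 → 1 → 2 → 3 → 4 → 5 → 6 → 7

Answer: 7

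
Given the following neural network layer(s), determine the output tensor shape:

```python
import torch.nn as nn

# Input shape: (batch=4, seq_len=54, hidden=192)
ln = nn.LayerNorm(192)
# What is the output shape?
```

Input: (4, 54, 192) -> Output: (4, 54, 192)

Answer: (4, 54, 192)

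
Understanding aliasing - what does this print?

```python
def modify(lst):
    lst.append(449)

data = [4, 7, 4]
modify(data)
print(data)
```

Key concept: function modifies passed list.
Step by step:
`data = [4, 7, 4]` → data = [4, 7, 4]
`modify(data)` → data = [4, 7, 4, 449]
`print(data)` → prints [4, 7, 4, 449]

Answer: [4, 7, 4, 449]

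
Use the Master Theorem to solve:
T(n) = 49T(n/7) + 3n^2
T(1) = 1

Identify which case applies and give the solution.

a=49, b=7, f(n)=3n^2. log_7(49) = 2. Since c=2 = 2, Case 2 applies: T(n) = Θ(n^log_b(a) · log n) = O(n^2 log n).

Answer: O(n^2 log n) - Case 2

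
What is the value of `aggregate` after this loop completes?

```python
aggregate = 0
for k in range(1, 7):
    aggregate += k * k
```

Sum of squares 1² to 6² = 91
`aggregate` takes the values: 0 → 1 → 5 → 14 → 30 → 55 → 91

Answer: 91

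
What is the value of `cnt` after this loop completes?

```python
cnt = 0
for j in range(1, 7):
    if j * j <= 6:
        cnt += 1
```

Count numbers where j² ≤ 6
`cnt` takes the values: 0 → 1 → 2

Answer: 2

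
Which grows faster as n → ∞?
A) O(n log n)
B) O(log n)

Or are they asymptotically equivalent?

O(n log n) vs O(log n): Higher order terms dominate.

Answer: A) O(n log n) grows faster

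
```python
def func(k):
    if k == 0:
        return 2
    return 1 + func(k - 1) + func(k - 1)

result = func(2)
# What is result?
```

func(k) = 1 + 2·func(k-1), func(0)=2. Closed form: (2+1)·2^2 - 1 = 11.

Answer: 11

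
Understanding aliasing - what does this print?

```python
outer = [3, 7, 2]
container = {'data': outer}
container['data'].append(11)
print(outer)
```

Key concept: dict holds reference to list.
Step by step:
`outer = [3, 7, 2]` → outer = [3, 7, 2]
`container = {'data': outer}` → container = {'data': [3, 7, 2]}
`container['data'].append(11)` → outer = [3, 7, 2, 11]; container = {'data': [3, 7, 2, 11]}
`print(outer)` → prints [3, 7, 2, 11]

Answer: [3, 7, 2, 11]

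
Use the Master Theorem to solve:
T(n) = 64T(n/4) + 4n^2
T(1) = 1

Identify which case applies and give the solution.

a=64, b=4, f(n)=4n^2. log_4(64) = 3. Since c=2 < 3, Case 1 applies: T(n) = Θ(n^log_b(a)) = O(n^3).

Answer: O(n^3) - Case 1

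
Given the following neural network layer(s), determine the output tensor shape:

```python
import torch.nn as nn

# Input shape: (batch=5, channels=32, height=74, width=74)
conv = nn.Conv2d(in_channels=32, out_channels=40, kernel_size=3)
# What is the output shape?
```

Input: (5, 32, 74, 74) -> Output: (5, 40, 72, 72)

Answer: (5, 40, 72, 72)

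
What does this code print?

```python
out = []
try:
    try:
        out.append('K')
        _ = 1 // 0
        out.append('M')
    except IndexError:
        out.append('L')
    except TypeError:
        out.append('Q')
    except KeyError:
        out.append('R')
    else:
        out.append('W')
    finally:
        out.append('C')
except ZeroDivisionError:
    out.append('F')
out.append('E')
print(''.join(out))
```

Execution trace: 'K' (inner try body) → 'C' (inner finally) → 'F' (outer except ZeroDivisionError) → 'E' (after the try/except). Output: KCFE

Answer: KCFE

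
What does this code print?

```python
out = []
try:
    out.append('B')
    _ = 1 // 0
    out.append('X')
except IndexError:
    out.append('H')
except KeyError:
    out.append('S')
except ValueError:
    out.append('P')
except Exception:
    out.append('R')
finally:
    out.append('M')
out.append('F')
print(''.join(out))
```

Execution trace: 'B' (try body) → 'R' (except Exception) → 'M' (finally) → 'F' (after the try/except). Output: BRMF

Answer: BRMF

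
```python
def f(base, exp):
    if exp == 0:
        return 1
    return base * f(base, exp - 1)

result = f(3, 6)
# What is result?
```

f(3, 6) = 3 * 3 * 3 * 3 * 3 * 3 = 729

Answer: 729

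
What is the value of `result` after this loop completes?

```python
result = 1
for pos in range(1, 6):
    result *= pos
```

5! = 120
`result` takes the values: 1 → 2 → 6 → 24 → 120

Answer: 120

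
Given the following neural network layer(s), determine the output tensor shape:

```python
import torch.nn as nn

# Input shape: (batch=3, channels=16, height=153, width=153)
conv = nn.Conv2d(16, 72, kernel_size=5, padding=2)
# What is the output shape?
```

Input: (3, 16, 153, 153) -> Output: (3, 72, 153, 153)

Answer: (3, 72, 153, 153)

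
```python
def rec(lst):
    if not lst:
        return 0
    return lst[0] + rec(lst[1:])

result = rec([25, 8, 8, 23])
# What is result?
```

25 + 8 + 8 + 23 + 0 = 64

Answer: 64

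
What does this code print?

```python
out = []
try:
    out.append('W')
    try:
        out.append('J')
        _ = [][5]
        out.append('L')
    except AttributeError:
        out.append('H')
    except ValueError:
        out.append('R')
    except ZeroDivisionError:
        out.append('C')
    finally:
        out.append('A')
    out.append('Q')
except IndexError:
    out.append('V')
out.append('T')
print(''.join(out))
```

Execution trace: 'W' (try body) → 'J' (inner try body) → 'A' (inner finally) → 'V' (except IndexError) → 'T' (after the try/except). Output: WJAVT

Answer: WJAVT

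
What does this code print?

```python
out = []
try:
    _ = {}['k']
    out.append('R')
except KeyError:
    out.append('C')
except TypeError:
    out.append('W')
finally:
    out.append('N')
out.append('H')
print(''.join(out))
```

Execution trace: 'C' (except KeyError) → 'N' (finally) → 'H' (after the try/except). Output: CNH

Answer: CNH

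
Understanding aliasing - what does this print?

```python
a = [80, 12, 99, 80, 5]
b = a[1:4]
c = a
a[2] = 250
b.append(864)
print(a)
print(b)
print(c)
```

Key concept: slice vs alias.
Step by step:
`a = [80, 12, 99, 80, 5]` → a = [80, 12, 99, 80, 5]
`b = a[1:4]` → b = [12, 99, 80]
`c = a` → c = [80, 12, 99, 80, 5] (same object as a)
`a[2] = 250` → a = [80, 12, 250, 80, 5] (same object as c); c = [80, 12, 250, 80, 5] (same object as a)
`b.append(864)` → b = [12, 99, 80, 864]
`print(a)` → prints [80, 12, 250, 80, 5]
`print(b)` → prints [12, 99, 80, 864]
`print(c)` → prints [80, 12, 250, 80, 5]

Answer:
[80, 12, 250, 80, 5]
[12, 99, 80, 864]
[80, 12, 250, 80, 5]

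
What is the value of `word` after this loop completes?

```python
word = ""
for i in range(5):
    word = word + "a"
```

Repeat 'a' 5 times
`word` takes the values: "" → "a" → "aa" → "aaa" → "aaaa" → "aaaaa"

Answer: "aaaaa"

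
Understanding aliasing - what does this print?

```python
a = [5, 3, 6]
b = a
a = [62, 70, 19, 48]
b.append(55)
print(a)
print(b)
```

Key concept: rebinding vs mutation: a is rebound to a new list, b still points at the original.
Step by step:
`a = [5, 3, 6]` → a = [5, 3, 6]
`b = a` → b = [5, 3, 6] (same object as a)
`a = [62, 70, 19, 48]` → a = [62, 70, 19, 48]
`b.append(55)` → b = [5, 3, 6, 55]
`print(a)` → prints [62, 70, 19, 48]
`print(b)` → prints [5, 3, 6, 55]

Answer:
[62, 70, 19, 48]
[5, 3, 6, 55]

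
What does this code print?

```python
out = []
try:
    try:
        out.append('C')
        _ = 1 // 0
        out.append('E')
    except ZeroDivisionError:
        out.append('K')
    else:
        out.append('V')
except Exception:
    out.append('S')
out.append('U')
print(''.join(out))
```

Execution trace: 'C' (inner try body) → 'K' (inner except ZeroDivisionError) → 'U' (after the try/except). Output: CKU

Answer: CKU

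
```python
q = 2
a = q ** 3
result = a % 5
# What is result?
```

Trace:
`q = 2` → q = 2
`a = q ** 3` → a = 8
`result = a % 5` → result = 3
So result = 3

Answer: 3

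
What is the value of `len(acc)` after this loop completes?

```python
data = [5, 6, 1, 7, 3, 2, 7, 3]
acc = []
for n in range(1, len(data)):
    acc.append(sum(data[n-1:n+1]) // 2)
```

Number of 2-element averages
`acc` takes the values: [] → [5] → [5, 3] → [5, 3, 4] → [5, 3, 4, 5] → [5, 3, 4, 5, 2] → [5, 3, 4, 5, 2, 4] → [5, 3, 4, 5, 2, 4, 5]
So `len(acc)` = 7

Answer: 7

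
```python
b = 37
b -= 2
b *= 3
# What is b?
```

Trace:
`b = 37` → b = 37
`b -= 2` → b = 35
`b *= 3` → b = 105
So b = 105

Answer: 105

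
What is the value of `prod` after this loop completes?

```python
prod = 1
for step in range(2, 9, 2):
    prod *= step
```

Product of even numbers 2 to 8
`prod` takes the values: 1 → 2 → 8 → 48 → 384

Answer: 384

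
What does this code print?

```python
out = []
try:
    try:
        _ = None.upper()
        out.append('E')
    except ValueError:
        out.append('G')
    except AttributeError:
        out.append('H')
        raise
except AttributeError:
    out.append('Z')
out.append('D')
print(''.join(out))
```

Execution trace: 'H' (except AttributeError) → 'Z' (outer except AttributeError) → 'D' (after the try/except). Output: HZD

Answer: HZD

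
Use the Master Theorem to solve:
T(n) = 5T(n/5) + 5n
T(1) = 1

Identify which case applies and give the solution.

a=5, b=5, f(n)=5n. log_5(5) = 1. Since c=1 = 1, Case 2 applies: T(n) = Θ(n^log_b(a) · log n) = O(n log n).

Answer: O(n log n) - Case 2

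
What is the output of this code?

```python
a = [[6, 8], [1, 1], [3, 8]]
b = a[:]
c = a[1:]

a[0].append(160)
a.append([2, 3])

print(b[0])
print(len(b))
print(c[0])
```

Key concept: slice with nested mutation.
Step by step:
`a = [[6, 8], [1, 1], [3, 8]]` → a = [[6, 8], [1, 1], [3, 8]]
`b = a[:]` → b = [[6, 8], [1, 1], [3, 8]]
`c = a[1:]` → c = [[1, 1], [3, 8]]
`a[0].append(160)` → a = [[6, 8, 160], [1, 1], [3, 8]]; b = [[6, 8, 160], [1, 1], [3, 8]]
`a.append([2, 3])` → a = [[6, 8, 160], [1, 1], [3, 8], [2, 3]]
`print(b[0])` → prints [6, 8, 160]
`print(len(b))` → prints 3
`print(c[0])` → prints [1, 1]

Answer:
[6, 8, 160]
3
[1, 1]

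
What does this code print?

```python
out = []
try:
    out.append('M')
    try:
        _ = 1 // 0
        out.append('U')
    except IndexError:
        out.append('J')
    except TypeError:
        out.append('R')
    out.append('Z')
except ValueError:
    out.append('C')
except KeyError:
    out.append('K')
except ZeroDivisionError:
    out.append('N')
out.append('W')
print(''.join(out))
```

Execution trace: 'M' (try body) → 'N' (except ZeroDivisionError) → 'W' (after the try/except). Output: MNW

Answer: MNW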